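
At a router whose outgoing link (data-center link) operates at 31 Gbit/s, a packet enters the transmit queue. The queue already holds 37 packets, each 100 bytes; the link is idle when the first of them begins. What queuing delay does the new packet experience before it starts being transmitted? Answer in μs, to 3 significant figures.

0.955 μs

Each queued packet: L/R = 800/31000000000 = 0.0258065 μs.
37 queued → 0.954839 μs.
Queuing delay = 0.955 μs.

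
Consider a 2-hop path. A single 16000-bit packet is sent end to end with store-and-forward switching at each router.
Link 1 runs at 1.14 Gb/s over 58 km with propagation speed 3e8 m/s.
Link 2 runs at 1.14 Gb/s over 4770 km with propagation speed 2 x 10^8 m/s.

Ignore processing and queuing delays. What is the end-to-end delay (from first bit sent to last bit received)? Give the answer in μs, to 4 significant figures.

24070 μs

Transmission delay per hop = L/R = 16000/1140000000 = 14.0351 μs; 2 hops → 28.0702 μs.
Propagation delays (d/s per hop): 193.333, 23850 μs; sum = 24043.3 μs.
End-to-end = 24070 μs.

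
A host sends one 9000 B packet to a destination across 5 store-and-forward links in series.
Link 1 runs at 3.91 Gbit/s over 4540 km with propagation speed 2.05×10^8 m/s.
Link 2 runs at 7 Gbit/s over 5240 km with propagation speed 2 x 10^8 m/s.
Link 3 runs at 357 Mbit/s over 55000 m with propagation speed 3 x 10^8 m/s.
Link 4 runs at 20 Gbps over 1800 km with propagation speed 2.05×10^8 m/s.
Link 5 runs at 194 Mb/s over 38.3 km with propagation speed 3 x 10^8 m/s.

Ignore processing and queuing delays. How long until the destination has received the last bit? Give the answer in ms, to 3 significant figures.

58.0 ms

L = 9000 × 8 = 72000 bits.
Transmission delays (L/R per hop): 0.0184143, 0.0102857, 0.201681, 0.0036, 0.371134 ms; sum = 0.605115 ms.
Propagation delays (d/s per hop): 22.1463, 26.2, 0.183333, 8.78049, 0.127667 ms; sum = 57.4378 ms.
End-to-end = 58.0 ms.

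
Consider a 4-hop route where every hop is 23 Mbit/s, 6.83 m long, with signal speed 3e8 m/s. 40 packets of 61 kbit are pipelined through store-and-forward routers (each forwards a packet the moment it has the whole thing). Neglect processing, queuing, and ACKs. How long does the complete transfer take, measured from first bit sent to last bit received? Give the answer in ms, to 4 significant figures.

114.0 ms

Per-hop transmission t_tx = L/R = 61000/23000000 = 2.65217 ms.
Per-hop propagation t_prop = 6.83/300000000 = 2.27667e-05 ms.
Pipeline fill: first packet needs 4·t_tx to clear all hops; remaining 39 packets each add one t_tx.
Total = (4+40-1)·t_tx + 4·t_prop = 43·2.65217 + 4·2.27667e-05 = 114.0 ms.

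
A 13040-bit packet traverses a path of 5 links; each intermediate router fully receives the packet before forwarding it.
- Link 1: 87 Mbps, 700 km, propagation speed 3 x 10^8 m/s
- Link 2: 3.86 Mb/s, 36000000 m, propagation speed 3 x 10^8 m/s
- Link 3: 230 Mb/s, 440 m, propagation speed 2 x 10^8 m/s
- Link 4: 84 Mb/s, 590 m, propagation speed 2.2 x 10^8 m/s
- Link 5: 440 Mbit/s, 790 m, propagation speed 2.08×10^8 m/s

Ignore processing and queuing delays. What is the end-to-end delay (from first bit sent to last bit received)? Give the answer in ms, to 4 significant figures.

Transmission delays (L/R per hop): 0.149885, 3.37824, 0.0566957, 0.155238, 0.0296364 ms; sum = 3.76969 ms.
Propagation delays (d/s per hop): 2.33333, 120, 0.0022, 0.00268182, 0.00379808 ms; sum = 122.342 ms.
End-to-end = 126.1 ms.

126.1 ms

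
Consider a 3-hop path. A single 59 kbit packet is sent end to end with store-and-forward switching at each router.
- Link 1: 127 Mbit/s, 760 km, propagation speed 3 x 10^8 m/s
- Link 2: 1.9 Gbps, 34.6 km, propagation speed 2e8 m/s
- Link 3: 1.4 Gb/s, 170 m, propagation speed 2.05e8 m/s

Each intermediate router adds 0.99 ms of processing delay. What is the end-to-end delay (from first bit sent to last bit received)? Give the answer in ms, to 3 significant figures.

5.22 ms

L = 59000 bits.
Transmission delays (L/R per hop): 0.464567, 0.0310526, 0.0421429 ms; sum = 0.537762 ms.
Propagation delays (d/s per hop): 2.53333, 0.173, 0.000829268 ms; sum = 2.70716 ms.
Processing at 2 router(s): 2 × 0.99 ms = 1.98 ms.
End-to-end = 5.22 ms.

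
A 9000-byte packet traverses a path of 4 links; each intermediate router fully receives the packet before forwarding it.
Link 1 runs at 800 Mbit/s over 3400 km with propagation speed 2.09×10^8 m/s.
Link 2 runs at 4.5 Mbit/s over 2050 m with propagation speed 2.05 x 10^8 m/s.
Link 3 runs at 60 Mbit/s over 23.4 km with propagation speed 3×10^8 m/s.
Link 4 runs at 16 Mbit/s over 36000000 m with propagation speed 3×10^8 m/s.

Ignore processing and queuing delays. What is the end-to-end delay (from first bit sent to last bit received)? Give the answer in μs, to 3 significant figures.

158000 μs

L = 9000 × 8 = 72000 bits.
Transmission delays (L/R per hop): 90, 16000, 1200, 4500 μs; sum = 21790 μs.
Propagation delays (d/s per hop): 16267.9, 10, 78, 120000 μs; sum = 136356 μs.
End-to-end = 158000 μs.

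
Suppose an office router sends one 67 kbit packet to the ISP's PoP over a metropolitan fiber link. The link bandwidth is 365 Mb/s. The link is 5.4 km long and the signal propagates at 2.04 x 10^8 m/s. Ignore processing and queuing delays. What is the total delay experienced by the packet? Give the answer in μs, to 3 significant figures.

210 μs

L = 67000 bits.
Transmission delay = L/R = 67000 / 365000000 = 183.562 μs.
Propagation delay = d/s = 5400 m / 204000000 m/s = 26.4706 μs.
Total = 210 μs.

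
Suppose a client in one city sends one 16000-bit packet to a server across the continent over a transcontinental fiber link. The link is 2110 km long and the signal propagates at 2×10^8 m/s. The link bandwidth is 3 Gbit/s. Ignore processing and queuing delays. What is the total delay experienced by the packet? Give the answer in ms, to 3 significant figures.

Transmission delay = L/R = 16000 / 3000000000 = 0.00533333 ms.
Propagation delay = d/s = 2110000 m / 200000000 m/s = 10.55 ms.
Total = 10.6 ms.

10.6 ms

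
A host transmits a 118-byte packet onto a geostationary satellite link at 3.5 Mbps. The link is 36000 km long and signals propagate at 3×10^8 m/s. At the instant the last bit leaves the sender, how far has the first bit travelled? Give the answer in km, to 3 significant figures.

80.9 km

t_tx = L/R = 944/3500000 = 0.000269714 s.
Distance = s × t_tx = 300000000 × 0.000269714 = 80.9 km.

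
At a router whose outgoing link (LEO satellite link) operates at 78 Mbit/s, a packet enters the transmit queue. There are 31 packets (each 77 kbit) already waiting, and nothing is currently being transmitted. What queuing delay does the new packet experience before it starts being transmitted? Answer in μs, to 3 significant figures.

30600 μs

Each queued packet: L/R = 77000/78000000 = 987.179 μs.
31 queued → 30602.6 μs.
Queuing delay = 30600 μs.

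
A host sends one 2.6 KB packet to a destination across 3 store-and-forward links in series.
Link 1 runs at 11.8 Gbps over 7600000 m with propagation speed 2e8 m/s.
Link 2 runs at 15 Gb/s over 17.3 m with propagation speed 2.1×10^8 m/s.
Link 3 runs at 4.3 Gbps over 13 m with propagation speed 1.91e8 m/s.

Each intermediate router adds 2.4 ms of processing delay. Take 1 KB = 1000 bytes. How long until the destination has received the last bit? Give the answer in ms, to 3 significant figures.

42.8 ms

L = 20800 bits.
Transmission delays (L/R per hop): 0.00176271, 0.00138667, 0.00483721 ms; sum = 0.00798659 ms.
Propagation delays (d/s per hop): 38, 8.2381e-05, 6.80628e-05 ms; sum = 38.0002 ms.
Processing at 2 router(s): 2 × 2.4 ms = 4.8 ms.
End-to-end = 42.8 ms.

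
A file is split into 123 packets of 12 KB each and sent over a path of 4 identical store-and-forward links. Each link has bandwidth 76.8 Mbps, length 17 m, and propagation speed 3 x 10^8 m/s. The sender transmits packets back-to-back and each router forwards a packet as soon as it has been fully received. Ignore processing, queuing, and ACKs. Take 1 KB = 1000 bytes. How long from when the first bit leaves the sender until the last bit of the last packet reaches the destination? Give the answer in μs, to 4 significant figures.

157500 μs

Per-hop transmission t_tx = L/R = 96000/76800000 = 1250 μs.
Per-hop propagation t_prop = 17/300000000 = 0.0566667 μs.
Pipeline fill: first packet needs 4·t_tx to clear all hops; remaining 122 packets each add one t_tx.
Total = (4+123-1)·t_tx + 4·t_prop = 126·1250 + 4·0.0566667 = 157500 μs.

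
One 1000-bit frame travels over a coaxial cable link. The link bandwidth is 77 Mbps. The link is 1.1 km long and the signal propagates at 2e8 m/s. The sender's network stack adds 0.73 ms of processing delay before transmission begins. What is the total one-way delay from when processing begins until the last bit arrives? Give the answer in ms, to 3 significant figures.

Transmission delay = L/R = 1000 / 77000000 = 0.012987 ms.
Propagation delay = d/s = 1100 m / 200000000 m/s = 0.0055 ms.
Plus processing delay 0.73 ms = 0.73 ms.
Total = 0.748 ms.

0.748 ms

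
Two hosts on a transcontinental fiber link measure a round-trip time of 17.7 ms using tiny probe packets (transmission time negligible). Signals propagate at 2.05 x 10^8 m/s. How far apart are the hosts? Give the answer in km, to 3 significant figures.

1810 km

One-way propagation = RTT/2 = 8.85 ms.
d = s × t = 2.05e+08 × 0.00885 = 1810 km.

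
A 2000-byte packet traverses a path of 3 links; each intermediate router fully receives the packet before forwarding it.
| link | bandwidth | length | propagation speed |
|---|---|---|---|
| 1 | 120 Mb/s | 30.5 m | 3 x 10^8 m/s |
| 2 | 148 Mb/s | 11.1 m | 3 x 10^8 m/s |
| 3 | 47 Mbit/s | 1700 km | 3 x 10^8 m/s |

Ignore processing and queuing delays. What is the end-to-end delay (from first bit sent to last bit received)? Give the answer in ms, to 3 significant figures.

6.25 ms

L = 2000 × 8 = 16000 bits.
Transmission delays (L/R per hop): 0.133333, 0.108108, 0.340426 ms; sum = 0.581867 ms.
Propagation delays (d/s per hop): 0.000101667, 3.7e-05, 5.66667 ms; sum = 5.66681 ms.
End-to-end = 6.25 ms.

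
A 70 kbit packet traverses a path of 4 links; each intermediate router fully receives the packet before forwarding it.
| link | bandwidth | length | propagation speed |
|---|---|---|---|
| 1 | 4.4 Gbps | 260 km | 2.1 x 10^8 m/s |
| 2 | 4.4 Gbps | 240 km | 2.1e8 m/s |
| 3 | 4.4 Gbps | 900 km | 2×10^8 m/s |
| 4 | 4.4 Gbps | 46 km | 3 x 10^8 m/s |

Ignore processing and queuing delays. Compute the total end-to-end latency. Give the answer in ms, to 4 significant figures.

L = 70000 bits.
Transmission delay per hop = L/R = 70000/4400000000 = 0.0159091 ms; 4 hops → 0.0636364 ms.
Propagation delays (d/s per hop): 1.2381, 1.14286, 4.5, 0.153333 ms; sum = 7.03429 ms.
End-to-end = 7.098 ms.

7.098 ms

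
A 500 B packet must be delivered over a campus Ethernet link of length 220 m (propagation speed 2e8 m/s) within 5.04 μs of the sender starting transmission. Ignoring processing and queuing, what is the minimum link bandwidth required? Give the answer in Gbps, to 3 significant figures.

L = 4000 bits.
Propagation delay = 220 / 200000000 = 1.1 μs.
Transmission budget = 5.04 − 1.1 = 3.94 μs.
R ≥ L / t_tx = 4000 bits / 3.94e-06 s = 1.02 Gbps.

1.02 Gbps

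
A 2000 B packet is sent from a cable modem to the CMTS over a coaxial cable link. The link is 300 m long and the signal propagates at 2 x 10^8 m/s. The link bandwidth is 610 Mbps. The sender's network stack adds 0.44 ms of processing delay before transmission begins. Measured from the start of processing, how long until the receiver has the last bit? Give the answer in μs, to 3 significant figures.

468 μs

L = 2000 × 8 = 16000 bits.
Transmission delay = L/R = 16000 / 610000000 = 26.2295 μs.
Propagation delay = d/s = 300 m / 200000000 m/s = 1.5 μs.
Plus processing delay 0.44 ms = 440 μs.
Total = 468 μs.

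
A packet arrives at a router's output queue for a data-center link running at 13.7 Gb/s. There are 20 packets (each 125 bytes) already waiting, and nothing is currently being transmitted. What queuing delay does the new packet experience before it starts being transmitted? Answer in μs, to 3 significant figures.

Each queued packet: L/R = 1000/13700000000 = 0.0729927 μs.
20 queued → 1.45985 μs.
Queuing delay = 1.46 μs.

1.46 μs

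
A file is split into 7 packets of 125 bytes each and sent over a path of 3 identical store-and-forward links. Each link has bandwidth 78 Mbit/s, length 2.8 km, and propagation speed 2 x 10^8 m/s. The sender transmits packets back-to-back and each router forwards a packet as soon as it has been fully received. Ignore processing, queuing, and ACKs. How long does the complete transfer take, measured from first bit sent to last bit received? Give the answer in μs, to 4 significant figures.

157.4 μs

Per-hop transmission t_tx = L/R = 1000/78000000 = 12.8205 μs.
Per-hop propagation t_prop = 2800/200000000 = 14 μs.
Pipeline fill: first packet needs 3·t_tx to clear all hops; remaining 6 packets each add one t_tx.
Total = (3+7-1)·t_tx + 3·t_prop = 9·12.8205 + 3·14 = 157.4 μs.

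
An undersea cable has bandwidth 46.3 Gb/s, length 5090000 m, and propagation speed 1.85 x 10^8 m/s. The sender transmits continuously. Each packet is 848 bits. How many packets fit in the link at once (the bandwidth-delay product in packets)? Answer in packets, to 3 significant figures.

1500000 packets

Propagation delay = 5090000 / 185000000 = 0.0275135 s.
BDP = R × t_prop = 46300000000 × 0.0275135 = 1273880000 bits.
In packets of 848 bits: 1500000 packets.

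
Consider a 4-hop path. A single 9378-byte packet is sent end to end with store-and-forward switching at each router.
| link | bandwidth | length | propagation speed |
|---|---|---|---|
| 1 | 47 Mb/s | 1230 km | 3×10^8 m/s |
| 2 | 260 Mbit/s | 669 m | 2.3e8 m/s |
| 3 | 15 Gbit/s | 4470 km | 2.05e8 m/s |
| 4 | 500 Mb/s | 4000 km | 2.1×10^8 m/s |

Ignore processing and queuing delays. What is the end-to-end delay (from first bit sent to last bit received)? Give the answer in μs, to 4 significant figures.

L = 9378 × 8 = 75024 bits.
Transmission delays (L/R per hop): 1596.26, 288.554, 5.0016, 150.048 μs; sum = 2039.86 μs.
Propagation delays (d/s per hop): 4100, 2.9087, 21804.9, 19047.6 μs; sum = 44955.4 μs.
End-to-end = 47000 μs.

47000 μs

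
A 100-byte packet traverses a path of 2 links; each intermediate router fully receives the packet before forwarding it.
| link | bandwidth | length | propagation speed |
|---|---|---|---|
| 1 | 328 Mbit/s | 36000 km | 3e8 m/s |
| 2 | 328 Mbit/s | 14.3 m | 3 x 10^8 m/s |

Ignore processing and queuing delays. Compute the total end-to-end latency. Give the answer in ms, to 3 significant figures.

L = 100 × 8 = 800 bits.
Transmission delay per hop = L/R = 800/328000000 = 0.00243902 ms; 2 hops → 0.00487805 ms.
Propagation delays (d/s per hop): 120, 4.76667e-05 ms; sum = 120 ms.
End-to-end = 120 ms.

120 ms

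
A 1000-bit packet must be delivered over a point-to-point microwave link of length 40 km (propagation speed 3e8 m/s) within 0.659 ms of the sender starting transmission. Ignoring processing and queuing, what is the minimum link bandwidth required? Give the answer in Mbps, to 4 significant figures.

Propagation delay = 40000 / 300000000 = 0.133333 ms.
Transmission budget = 0.659 − 0.133333 = 0.525667 ms.
R ≥ L / t_tx = 1000 bits / 0.000525667 s = 1.902 Mbps.

1.902 Mbps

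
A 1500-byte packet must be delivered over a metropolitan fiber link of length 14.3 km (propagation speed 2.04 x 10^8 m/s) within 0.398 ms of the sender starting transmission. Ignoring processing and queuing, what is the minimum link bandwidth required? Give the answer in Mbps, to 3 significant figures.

36.6 Mbps

L = 12000 bits.
Propagation delay = 14300 / 204000000 = 0.070098 ms.
Transmission budget = 0.398 − 0.070098 = 0.327902 ms.
R ≥ L / t_tx = 12000 bits / 0.000327902 s = 36.6 Mbps.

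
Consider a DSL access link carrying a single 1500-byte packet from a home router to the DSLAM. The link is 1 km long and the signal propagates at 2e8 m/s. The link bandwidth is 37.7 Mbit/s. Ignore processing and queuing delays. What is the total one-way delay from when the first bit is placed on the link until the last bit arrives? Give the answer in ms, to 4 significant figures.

0.3233 ms

L = 1500 × 8 = 12000 bits.
Transmission delay = L/R = 12000 / 37700000 = 0.318302 ms.
Propagation delay = d/s = 1000 m / 200000000 m/s = 0.005 ms.
Total = 0.3233 ms.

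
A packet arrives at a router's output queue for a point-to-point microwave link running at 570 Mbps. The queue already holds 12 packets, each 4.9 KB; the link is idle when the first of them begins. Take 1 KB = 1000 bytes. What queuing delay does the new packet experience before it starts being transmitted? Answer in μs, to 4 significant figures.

Each queued packet: L/R = 39200/570000000 = 68.7719 μs.
12 queued → 825.263 μs.
Queuing delay = 825.3 μs.

825.3 μs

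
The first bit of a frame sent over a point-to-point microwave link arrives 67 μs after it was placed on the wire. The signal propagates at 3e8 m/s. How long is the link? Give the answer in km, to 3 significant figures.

20.1 km

d = s × t_prop = 300000000 × 6.7e-05 = 20.1 km.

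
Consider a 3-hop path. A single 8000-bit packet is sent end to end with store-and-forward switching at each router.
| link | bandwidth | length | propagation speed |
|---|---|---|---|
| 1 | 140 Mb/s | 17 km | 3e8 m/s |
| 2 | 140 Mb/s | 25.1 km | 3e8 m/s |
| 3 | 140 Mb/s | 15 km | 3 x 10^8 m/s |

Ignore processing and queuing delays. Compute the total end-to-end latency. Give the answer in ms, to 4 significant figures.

0.3618 ms

Transmission delay per hop = L/R = 8000/140000000 = 0.0571429 ms; 3 hops → 0.171429 ms.
Propagation delays (d/s per hop): 0.0566667, 0.0836667, 0.05 ms; sum = 0.190333 ms.
End-to-end = 0.3618 ms.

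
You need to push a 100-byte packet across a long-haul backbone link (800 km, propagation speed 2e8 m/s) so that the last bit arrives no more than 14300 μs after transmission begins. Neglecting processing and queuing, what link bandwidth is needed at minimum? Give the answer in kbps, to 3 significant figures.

77.7 kbps

L = 800 bits.
Propagation delay = 800000 / 200000000 = 4000 μs.
Transmission budget = 14300 − 4000 = 10300 μs.
R ≥ L / t_tx = 800 bits / 0.0103 s = 77.7 kbps.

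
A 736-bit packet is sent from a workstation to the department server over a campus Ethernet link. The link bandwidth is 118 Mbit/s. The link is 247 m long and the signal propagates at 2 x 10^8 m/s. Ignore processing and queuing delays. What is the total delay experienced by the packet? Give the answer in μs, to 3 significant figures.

Transmission delay = L/R = 736 / 118000000 = 6.23729 μs.
Propagation delay = d/s = 247 m / 200000000 m/s = 1.235 μs.
Total = 7.47 μs.

7.47 μs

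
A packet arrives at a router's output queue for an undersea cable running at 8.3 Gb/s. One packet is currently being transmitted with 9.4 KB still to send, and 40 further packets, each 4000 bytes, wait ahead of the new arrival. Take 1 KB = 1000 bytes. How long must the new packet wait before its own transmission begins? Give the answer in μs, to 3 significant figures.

Each queued packet: L/R = 32000/8.3e+09 = 3.85542 μs.
40 queued → 154.217 μs.
Plus remaining 75200 bits of current packet: 9.06024 μs.
Queuing delay = 163 μs.

163 μs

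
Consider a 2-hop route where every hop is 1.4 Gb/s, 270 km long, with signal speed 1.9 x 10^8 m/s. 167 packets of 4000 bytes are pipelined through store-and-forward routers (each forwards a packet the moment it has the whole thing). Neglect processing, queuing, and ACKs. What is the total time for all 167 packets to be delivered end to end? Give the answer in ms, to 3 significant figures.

6.68 ms

Per-hop transmission t_tx = L/R = 32000/1400000000 = 0.0228571 ms.
Per-hop propagation t_prop = 270000/190000000 = 1.42105 ms.
Pipeline fill: first packet needs 2·t_tx to clear all hops; remaining 166 packets each add one t_tx.
Total = (2+167-1)·t_tx + 2·t_prop = 168·0.0228571 + 2·1.42105 = 6.68 ms.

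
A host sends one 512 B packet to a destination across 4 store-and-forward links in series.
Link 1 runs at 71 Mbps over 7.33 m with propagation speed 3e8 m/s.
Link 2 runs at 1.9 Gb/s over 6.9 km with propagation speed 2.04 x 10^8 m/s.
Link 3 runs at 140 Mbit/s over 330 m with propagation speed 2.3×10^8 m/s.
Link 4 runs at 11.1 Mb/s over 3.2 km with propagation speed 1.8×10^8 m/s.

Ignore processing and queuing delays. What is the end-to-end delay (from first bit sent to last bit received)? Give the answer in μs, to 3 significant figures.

L = 512 × 8 = 4096 bits.
Transmission delays (L/R per hop): 57.6901, 2.15579, 29.2571, 369.009 μs; sum = 458.112 μs.
Propagation delays (d/s per hop): 0.0244333, 33.8235, 1.43478, 17.7778 μs; sum = 53.0605 μs.
End-to-end = 511 μs.

511 μs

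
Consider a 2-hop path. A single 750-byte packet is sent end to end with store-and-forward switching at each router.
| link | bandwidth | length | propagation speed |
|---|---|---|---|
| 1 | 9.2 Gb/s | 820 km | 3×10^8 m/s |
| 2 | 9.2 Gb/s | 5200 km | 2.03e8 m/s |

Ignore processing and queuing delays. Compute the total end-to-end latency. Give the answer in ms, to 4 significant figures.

28.35 ms

L = 750 × 8 = 6000 bits.
Transmission delay per hop = L/R = 6000/9200000000 = 0.000652174 ms; 2 hops → 0.00130435 ms.
Propagation delays (d/s per hop): 2.73333, 25.6158 ms; sum = 28.3491 ms.
End-to-end = 28.35 ms.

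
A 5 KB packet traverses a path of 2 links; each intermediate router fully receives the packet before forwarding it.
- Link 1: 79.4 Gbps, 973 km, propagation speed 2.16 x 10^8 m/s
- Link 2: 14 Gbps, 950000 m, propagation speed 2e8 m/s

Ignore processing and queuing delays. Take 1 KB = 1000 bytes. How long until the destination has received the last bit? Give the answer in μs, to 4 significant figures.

L = 40000 bits.
Transmission delays (L/R per hop): 0.503778, 2.85714 μs; sum = 3.36092 μs.
Propagation delays (d/s per hop): 4504.63, 4750 μs; sum = 9254.63 μs.
End-to-end = 9258 μs.

9258 μs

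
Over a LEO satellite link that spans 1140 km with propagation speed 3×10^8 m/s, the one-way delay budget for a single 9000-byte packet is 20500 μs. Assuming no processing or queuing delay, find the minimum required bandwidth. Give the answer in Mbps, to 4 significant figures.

4.311 Mbps

L = 72000 bits.
Propagation delay = 1140000 / 300000000 = 3800 μs.
Transmission budget = 20500 − 3800 = 16700 μs.
R ≥ L / t_tx = 72000 bits / 0.0167 s = 4.311 Mbps.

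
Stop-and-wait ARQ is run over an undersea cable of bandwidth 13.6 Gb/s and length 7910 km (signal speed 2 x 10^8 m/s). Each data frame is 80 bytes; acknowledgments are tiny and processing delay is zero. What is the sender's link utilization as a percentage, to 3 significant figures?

0.0000595 %

t_tx = L/R = 640/13600000000 = 4.70588e-08 s.
t_prop = 7910000/200000000 = 0.03955 s; RTT = 0.0791 s.
Cycle = t_tx + RTT = 0.0791 s.
Utilization = t_tx / cycle = 4.70588e-08/0.0791 = 0.0000595 %.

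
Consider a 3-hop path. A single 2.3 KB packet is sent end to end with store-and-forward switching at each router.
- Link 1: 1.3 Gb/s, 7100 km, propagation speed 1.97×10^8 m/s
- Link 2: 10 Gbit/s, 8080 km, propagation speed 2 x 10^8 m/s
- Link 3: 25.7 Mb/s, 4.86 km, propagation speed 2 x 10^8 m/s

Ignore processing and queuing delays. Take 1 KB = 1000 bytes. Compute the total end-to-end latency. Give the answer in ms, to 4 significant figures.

L = 18400 bits.
Transmission delays (L/R per hop): 0.0141538, 0.00184, 0.715953 ms; sum = 0.731947 ms.
Propagation delays (d/s per hop): 36.0406, 40.4, 0.0243 ms; sum = 76.4649 ms.
End-to-end = 77.20 ms.

77.20 ms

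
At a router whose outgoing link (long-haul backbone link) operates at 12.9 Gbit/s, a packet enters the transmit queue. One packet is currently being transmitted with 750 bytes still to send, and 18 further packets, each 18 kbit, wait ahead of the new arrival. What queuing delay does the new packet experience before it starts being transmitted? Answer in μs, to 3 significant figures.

25.6 μs

Each queued packet: L/R = 18000/12900000000 = 1.39535 μs.
18 queued → 25.1163 μs.
Plus remaining 6000 bits of current packet: 0.465116 μs.
Queuing delay = 25.6 μs.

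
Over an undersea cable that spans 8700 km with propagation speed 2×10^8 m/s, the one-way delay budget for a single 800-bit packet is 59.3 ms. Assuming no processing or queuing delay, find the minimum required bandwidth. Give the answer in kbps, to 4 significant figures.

Propagation delay = 8700000 / 200000000 = 43.5 ms.
Transmission budget = 59.3 − 43.5 = 15.8 ms.
R ≥ L / t_tx = 800 bits / 0.0158 s = 50.63 kbps.

50.63 kbps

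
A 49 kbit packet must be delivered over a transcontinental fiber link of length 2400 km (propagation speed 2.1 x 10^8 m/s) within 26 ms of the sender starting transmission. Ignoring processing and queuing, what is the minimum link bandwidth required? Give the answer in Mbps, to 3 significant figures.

3.36 Mbps

Propagation delay = 2400000 / 210000000 = 11.4286 ms.
Transmission budget = 26 − 11.4286 = 14.5714 ms.
R ≥ L / t_tx = 49000 bits / 0.0145714 s = 3.36 Mbps.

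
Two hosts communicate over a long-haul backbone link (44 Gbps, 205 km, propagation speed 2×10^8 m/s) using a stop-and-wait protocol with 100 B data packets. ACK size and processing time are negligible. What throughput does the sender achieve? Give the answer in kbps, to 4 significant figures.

t_tx = L/R = 800/44000000000 = 1.81818e-08 s.
t_prop = 205000/200000000 = 0.001025 s; RTT = 0.00205 s.
Cycle = t_tx + RTT = 0.00205002 s.
Throughput = L / cycle = 800 / 0.00205002 = 390.2 kbps.

390.2 kbps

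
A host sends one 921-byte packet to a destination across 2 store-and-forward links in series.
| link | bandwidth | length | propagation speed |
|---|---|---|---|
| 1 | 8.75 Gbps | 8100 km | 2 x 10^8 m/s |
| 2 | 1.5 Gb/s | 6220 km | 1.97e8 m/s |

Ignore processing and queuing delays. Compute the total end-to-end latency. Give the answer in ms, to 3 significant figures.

72.1 ms

L = 921 × 8 = 7368 bits.
Transmission delays (L/R per hop): 0.000842057, 0.004912 ms; sum = 0.00575406 ms.
Propagation delays (d/s per hop): 40.5, 31.5736 ms; sum = 72.0736 ms.
End-to-end = 72.1 ms.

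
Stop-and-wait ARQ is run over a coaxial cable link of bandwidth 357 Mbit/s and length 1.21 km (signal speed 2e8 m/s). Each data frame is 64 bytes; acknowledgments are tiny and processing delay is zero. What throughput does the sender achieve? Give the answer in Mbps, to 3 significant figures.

37.8 Mbps

t_tx = L/R = 512/357000000 = 1.43417e-06 s.
t_prop = 1210/200000000 = 6.05e-06 s; RTT = 1.21e-05 s.
Cycle = t_tx + RTT = 1.35342e-05 s.
Throughput = L / cycle = 512 / 1.35342e-05 = 37.8 Mbps.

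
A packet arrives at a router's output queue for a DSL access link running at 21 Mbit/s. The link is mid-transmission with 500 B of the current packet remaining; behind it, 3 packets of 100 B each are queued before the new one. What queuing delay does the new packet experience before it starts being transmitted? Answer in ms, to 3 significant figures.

Each queued packet: L/R = 800/21000000 = 0.0380952 ms.
3 queued → 0.114286 ms.
Plus remaining 4000 bits of current packet: 0.190476 ms.
Queuing delay = 0.305 ms.

0.305 ms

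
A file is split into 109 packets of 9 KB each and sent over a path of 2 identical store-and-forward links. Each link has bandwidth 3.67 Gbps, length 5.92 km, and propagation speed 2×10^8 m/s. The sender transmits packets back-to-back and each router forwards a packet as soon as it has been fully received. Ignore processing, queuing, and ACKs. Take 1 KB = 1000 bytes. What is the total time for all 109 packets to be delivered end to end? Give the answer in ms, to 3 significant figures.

Per-hop transmission t_tx = L/R = 72000/3670000000 = 0.0196185 ms.
Per-hop propagation t_prop = 5920/200000000 = 0.0296 ms.
Pipeline fill: first packet needs 2·t_tx to clear all hops; remaining 108 packets each add one t_tx.
Total = (2+109-1)·t_tx + 2·t_prop = 110·0.0196185 + 2·0.0296 = 2.22 ms.

2.22 ms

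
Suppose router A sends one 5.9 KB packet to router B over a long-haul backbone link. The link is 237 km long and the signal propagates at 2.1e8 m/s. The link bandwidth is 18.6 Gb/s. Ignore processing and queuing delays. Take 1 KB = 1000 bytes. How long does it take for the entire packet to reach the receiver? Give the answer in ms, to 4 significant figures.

1.131 ms

L = 47200 bits.
Transmission delay = L/R = 47200 / 18600000000 = 0.00253763 ms.
Propagation delay = d/s = 237000 m / 210000000 m/s = 1.12857 ms.
Total = 1.131 ms.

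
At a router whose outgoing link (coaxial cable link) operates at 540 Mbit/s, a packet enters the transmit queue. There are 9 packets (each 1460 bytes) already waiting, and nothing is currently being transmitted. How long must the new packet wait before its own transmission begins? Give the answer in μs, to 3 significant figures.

195 μs

Each queued packet: L/R = 11680/540000000 = 21.6296 μs.
9 queued → 194.667 μs.
Queuing delay = 195 μs.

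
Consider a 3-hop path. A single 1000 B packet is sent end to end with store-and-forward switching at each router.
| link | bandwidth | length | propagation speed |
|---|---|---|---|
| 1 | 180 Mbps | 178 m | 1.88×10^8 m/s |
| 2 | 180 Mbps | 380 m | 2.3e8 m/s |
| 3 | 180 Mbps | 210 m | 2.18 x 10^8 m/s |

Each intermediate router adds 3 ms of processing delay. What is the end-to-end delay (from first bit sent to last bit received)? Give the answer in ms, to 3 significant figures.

L = 1000 × 8 = 8000 bits.
Transmission delay per hop = L/R = 8000/180000000 = 0.0444444 ms; 3 hops → 0.133333 ms.
Propagation delays (d/s per hop): 0.000946809, 0.00165217, 0.000963303 ms; sum = 0.00356229 ms.
Processing at 2 router(s): 2 × 3 ms = 6 ms.
End-to-end = 6.14 ms.

6.14 ms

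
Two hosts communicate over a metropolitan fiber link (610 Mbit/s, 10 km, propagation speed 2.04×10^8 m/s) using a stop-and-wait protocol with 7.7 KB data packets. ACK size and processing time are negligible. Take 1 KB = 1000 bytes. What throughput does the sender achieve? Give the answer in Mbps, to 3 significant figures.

310 Mbps

t_tx = L/R = 61600/610000000 = 0.000100984 s.
t_prop = 10000/204000000 = 4.90196e-05 s; RTT = 9.80392e-05 s.
Cycle = t_tx + RTT = 0.000199023 s.
Throughput = L / cycle = 61600 / 0.000199023 = 310 Mbps.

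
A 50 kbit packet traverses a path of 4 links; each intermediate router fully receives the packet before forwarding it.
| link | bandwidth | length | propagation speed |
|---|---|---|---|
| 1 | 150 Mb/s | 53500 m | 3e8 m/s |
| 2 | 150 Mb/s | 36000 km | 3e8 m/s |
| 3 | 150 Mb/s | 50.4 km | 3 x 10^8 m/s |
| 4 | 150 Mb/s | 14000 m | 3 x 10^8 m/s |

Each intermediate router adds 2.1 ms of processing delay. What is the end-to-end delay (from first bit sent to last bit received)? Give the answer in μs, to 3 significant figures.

L = 50000 bits.
Transmission delay per hop = L/R = 50000/150000000 = 333.333 μs; 4 hops → 1333.33 μs.
Propagation delays (d/s per hop): 178.333, 120000, 168, 46.6667 μs; sum = 120393 μs.
Processing at 3 router(s): 3 × 2.1 ms = 6300 μs.
End-to-end = 128000 μs.

128000 μs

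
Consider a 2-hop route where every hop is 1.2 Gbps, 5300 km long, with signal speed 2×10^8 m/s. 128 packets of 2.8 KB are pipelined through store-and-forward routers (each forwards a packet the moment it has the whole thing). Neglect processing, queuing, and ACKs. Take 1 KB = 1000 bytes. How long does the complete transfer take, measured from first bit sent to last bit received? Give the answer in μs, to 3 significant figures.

Per-hop transmission t_tx = L/R = 22400/1200000000 = 18.6667 μs.
Per-hop propagation t_prop = 5300000/200000000 = 26500 μs.
Pipeline fill: first packet needs 2·t_tx to clear all hops; remaining 127 packets each add one t_tx.
Total = (2+128-1)·t_tx + 2·t_prop = 129·18.6667 + 2·26500 = 55400 μs.

55400 μs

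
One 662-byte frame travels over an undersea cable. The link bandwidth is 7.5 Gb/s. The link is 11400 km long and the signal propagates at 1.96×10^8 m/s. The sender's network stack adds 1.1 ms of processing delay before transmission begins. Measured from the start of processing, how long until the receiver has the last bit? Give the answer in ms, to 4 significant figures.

59.26 ms

L = 662 × 8 = 5296 bits.
Transmission delay = L/R = 5296 / 7500000000 = 0.000706133 ms.
Propagation delay = d/s = 11400000 m / 196000000 m/s = 58.1633 ms.
Plus processing delay 1.1 ms = 1.1 ms.
Total = 59.26 ms.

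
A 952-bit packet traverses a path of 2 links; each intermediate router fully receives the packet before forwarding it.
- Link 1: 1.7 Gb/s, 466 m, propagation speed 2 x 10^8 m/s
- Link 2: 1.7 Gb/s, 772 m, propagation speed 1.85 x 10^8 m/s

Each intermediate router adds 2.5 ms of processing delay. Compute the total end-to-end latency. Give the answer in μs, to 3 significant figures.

Transmission delay per hop = L/R = 952/1700000000 = 0.56 μs; 2 hops → 1.12 μs.
Propagation delays (d/s per hop): 2.33, 4.17297 μs; sum = 6.50297 μs.
Processing at 1 router(s): 1 × 2.5 ms = 2500 μs.
End-to-end = 2510 μs.

2510 μs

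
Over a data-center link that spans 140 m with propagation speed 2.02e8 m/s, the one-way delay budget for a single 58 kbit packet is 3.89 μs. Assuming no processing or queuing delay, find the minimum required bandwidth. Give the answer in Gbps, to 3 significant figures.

18.1 Gbps

Propagation delay = 140 / 202000000 = 0.693069 μs.
Transmission budget = 3.89 − 0.693069 = 3.19693 μs.
R ≥ L / t_tx = 58000 bits / 3.19693e-06 s = 18.1 Gbps.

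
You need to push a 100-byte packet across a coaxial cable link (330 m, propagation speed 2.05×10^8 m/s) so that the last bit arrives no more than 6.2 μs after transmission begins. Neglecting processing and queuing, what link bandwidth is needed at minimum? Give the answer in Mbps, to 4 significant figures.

L = 800 bits.
Propagation delay = 330 / 2.05e+08 = 1.60976 μs.
Transmission budget = 6.2 − 1.60976 = 4.59024 μs.
R ≥ L / t_tx = 800 bits / 4.59024e-06 s = 174.3 Mbps.

174.3 Mbps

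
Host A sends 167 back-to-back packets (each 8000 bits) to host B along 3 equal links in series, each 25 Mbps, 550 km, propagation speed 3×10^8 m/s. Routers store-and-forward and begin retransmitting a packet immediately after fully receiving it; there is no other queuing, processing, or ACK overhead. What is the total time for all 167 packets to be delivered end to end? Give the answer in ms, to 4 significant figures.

59.58 ms

Per-hop transmission t_tx = L/R = 8000/25000000 = 0.32 ms.
Per-hop propagation t_prop = 550000/300000000 = 1.83333 ms.
Pipeline fill: first packet needs 3·t_tx to clear all hops; remaining 166 packets each add one t_tx.
Total = (3+167-1)·t_tx + 3·t_prop = 169·0.32 + 3·1.83333 = 59.58 ms.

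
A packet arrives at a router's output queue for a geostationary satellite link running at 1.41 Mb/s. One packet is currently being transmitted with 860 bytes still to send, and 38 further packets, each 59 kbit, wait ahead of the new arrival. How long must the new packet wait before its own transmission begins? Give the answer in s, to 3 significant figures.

Each queued packet: L/R = 59000/1410000 = 0.041844 s.
38 queued → 1.59007 s.
Plus remaining 6880 bits of current packet: 0.00487943 s.
Queuing delay = 1.59 s.

1.59 s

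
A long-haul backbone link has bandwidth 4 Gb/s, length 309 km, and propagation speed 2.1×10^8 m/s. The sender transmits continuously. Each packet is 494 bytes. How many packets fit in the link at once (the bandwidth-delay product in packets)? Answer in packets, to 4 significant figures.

1489 packets

Propagation delay = 309000 / 210000000 = 0.00147143 s.
BDP = R × t_prop = 4000000000 × 0.00147143 = 5885710 bits.
In packets of 3952 bits: 1489 packets.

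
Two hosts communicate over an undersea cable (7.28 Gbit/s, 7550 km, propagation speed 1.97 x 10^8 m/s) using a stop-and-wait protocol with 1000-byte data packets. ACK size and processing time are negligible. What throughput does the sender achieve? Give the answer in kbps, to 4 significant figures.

t_tx = L/R = 8000/7280000000 = 1.0989e-06 s.
t_prop = 7550000/197000000 = 0.0383249 s; RTT = 0.0766497 s.
Cycle = t_tx + RTT = 0.0766508 s.
Throughput = L / cycle = 8000 / 0.0766508 = 104.4 kbps.

104.4 kbps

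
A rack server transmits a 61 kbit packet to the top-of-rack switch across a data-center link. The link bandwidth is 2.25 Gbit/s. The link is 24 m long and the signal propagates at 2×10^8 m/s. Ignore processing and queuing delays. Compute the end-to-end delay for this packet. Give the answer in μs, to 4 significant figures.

L = 61000 bits.
Transmission delay = L/R = 61000 / 2250000000 = 27.1111 μs.
Propagation delay = d/s = 24 m / 200000000 m/s = 0.12 μs.
Total = 27.23 μs.

27.23 μs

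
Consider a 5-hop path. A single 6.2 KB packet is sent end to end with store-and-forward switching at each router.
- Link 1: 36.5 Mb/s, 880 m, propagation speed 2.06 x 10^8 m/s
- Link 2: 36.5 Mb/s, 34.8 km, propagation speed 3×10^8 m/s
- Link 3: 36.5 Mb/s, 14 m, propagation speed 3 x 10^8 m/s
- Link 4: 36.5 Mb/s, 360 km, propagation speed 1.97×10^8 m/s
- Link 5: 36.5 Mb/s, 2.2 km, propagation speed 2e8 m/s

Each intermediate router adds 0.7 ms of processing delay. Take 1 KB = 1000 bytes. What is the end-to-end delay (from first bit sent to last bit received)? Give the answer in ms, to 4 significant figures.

11.55 ms

L = 49600 bits.
Transmission delay per hop = L/R = 49600/36500000 = 1.3589 ms; 5 hops → 6.79452 ms.
Propagation delays (d/s per hop): 0.00427184, 0.116, 4.66667e-05, 1.82741, 0.011 ms; sum = 1.95873 ms.
Processing at 4 router(s): 4 × 0.7 ms = 2.8 ms.
End-to-end = 11.55 ms.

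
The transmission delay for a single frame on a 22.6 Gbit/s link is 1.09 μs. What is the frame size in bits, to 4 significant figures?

24630 bits

L = R × t_tx = 22600000000 b/s × 1.09e-06 s = 24634 bits.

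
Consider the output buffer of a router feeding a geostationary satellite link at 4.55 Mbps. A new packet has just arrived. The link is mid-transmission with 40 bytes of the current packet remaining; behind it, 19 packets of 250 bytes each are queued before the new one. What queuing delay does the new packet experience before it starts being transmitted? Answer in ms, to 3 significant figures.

8.42 ms

Each queued packet: L/R = 2000/4550000 = 0.43956 ms.
19 queued → 8.35165 ms.
Plus remaining 320 bits of current packet: 0.0703297 ms.
Queuing delay = 8.42 ms.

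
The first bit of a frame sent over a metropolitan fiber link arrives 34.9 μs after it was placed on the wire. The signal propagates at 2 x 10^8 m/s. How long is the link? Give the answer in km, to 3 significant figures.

d = s × t_prop = 200000000 × 3.49e-05 = 6.98 km.

6.98 km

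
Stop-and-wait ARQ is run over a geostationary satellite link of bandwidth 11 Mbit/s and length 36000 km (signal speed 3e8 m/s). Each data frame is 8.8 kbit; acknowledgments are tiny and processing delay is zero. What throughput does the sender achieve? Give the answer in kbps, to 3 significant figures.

36.5 kbps

t_tx = L/R = 8800/11000000 = 0.0008 s.
t_prop = 36000000/300000000 = 0.12 s; RTT = 0.24 s.
Cycle = t_tx + RTT = 0.2408 s.
Throughput = L / cycle = 8800 / 0.2408 = 36.5 kbps.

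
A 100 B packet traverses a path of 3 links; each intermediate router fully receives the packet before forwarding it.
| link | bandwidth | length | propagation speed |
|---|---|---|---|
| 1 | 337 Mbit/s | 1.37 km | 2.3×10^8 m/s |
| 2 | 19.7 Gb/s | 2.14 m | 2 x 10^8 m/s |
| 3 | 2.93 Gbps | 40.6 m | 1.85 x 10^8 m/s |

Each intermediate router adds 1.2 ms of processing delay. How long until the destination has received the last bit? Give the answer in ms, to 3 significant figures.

2.41 ms

L = 100 × 8 = 800 bits.
Transmission delays (L/R per hop): 0.00237389, 4.06091e-05, 0.000273038 ms; sum = 0.00268753 ms.
Propagation delays (d/s per hop): 0.00595652, 1.07e-05, 0.000219459 ms; sum = 0.00618668 ms.
Processing at 2 router(s): 2 × 1.2 ms = 2.4 ms.
End-to-end = 2.41 ms.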